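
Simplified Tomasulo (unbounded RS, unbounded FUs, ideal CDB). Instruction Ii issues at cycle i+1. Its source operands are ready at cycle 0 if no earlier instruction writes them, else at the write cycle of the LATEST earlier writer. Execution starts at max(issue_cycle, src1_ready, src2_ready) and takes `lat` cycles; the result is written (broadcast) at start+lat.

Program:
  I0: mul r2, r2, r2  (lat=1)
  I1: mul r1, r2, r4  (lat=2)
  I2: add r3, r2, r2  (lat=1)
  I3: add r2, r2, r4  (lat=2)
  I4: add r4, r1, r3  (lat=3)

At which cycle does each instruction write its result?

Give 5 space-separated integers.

Answer: 2 4 4 6 8

Derivation:
I0 mul r2: issue@1 deps=(None,None) exec_start@1 write@2
I1 mul r1: issue@2 deps=(0,None) exec_start@2 write@4
I2 add r3: issue@3 deps=(0,0) exec_start@3 write@4
I3 add r2: issue@4 deps=(0,None) exec_start@4 write@6
I4 add r4: issue@5 deps=(1,2) exec_start@5 write@8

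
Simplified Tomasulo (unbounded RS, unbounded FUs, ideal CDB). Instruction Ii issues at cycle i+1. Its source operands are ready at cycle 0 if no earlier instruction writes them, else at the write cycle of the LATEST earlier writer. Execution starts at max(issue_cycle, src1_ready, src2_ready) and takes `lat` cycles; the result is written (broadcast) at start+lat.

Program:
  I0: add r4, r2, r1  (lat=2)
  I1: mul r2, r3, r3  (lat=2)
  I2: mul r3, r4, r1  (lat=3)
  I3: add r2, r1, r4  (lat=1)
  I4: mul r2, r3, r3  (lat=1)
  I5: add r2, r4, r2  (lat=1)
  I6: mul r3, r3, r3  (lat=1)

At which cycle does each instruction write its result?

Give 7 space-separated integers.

I0 add r4: issue@1 deps=(None,None) exec_start@1 write@3
I1 mul r2: issue@2 deps=(None,None) exec_start@2 write@4
I2 mul r3: issue@3 deps=(0,None) exec_start@3 write@6
I3 add r2: issue@4 deps=(None,0) exec_start@4 write@5
I4 mul r2: issue@5 deps=(2,2) exec_start@6 write@7
I5 add r2: issue@6 deps=(0,4) exec_start@7 write@8
I6 mul r3: issue@7 deps=(2,2) exec_start@7 write@8

Answer: 3 4 6 5 7 8 8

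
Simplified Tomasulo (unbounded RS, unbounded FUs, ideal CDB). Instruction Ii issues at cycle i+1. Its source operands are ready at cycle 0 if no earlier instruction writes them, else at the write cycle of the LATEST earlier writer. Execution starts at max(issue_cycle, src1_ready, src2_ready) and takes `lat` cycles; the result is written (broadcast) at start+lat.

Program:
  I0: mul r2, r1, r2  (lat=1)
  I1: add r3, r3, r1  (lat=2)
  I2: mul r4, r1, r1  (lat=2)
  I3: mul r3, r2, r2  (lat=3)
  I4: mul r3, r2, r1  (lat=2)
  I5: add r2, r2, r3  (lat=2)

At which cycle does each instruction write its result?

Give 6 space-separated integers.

I0 mul r2: issue@1 deps=(None,None) exec_start@1 write@2
I1 add r3: issue@2 deps=(None,None) exec_start@2 write@4
I2 mul r4: issue@3 deps=(None,None) exec_start@3 write@5
I3 mul r3: issue@4 deps=(0,0) exec_start@4 write@7
I4 mul r3: issue@5 deps=(0,None) exec_start@5 write@7
I5 add r2: issue@6 deps=(0,4) exec_start@7 write@9

Answer: 2 4 5 7 7 9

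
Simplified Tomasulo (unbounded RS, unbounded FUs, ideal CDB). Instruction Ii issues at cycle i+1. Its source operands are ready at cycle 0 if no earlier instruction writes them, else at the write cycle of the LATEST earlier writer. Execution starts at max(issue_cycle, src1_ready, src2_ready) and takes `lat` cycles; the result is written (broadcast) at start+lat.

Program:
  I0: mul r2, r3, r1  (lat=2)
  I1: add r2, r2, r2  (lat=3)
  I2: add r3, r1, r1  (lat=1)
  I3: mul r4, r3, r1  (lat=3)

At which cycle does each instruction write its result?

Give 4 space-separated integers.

Answer: 3 6 4 7

Derivation:
I0 mul r2: issue@1 deps=(None,None) exec_start@1 write@3
I1 add r2: issue@2 deps=(0,0) exec_start@3 write@6
I2 add r3: issue@3 deps=(None,None) exec_start@3 write@4
I3 mul r4: issue@4 deps=(2,None) exec_start@4 write@7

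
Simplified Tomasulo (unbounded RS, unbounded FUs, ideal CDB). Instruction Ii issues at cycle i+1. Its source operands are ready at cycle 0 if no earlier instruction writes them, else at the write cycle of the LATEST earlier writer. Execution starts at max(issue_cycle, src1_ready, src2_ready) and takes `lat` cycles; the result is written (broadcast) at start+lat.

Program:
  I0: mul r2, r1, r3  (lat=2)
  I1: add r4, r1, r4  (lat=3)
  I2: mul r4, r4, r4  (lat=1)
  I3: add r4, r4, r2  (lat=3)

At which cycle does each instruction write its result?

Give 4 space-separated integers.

Answer: 3 5 6 9

Derivation:
I0 mul r2: issue@1 deps=(None,None) exec_start@1 write@3
I1 add r4: issue@2 deps=(None,None) exec_start@2 write@5
I2 mul r4: issue@3 deps=(1,1) exec_start@5 write@6
I3 add r4: issue@4 deps=(2,0) exec_start@6 write@9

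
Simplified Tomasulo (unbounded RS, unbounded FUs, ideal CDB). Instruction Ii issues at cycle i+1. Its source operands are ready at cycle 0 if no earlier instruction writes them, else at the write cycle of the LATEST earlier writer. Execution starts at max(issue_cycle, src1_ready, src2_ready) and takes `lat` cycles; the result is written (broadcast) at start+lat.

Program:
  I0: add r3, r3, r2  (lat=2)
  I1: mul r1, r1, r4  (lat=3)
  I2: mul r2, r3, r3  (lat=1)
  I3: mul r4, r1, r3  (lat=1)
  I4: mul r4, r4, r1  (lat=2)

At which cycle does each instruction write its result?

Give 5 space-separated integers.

I0 add r3: issue@1 deps=(None,None) exec_start@1 write@3
I1 mul r1: issue@2 deps=(None,None) exec_start@2 write@5
I2 mul r2: issue@3 deps=(0,0) exec_start@3 write@4
I3 mul r4: issue@4 deps=(1,0) exec_start@5 write@6
I4 mul r4: issue@5 deps=(3,1) exec_start@6 write@8

Answer: 3 5 4 6 8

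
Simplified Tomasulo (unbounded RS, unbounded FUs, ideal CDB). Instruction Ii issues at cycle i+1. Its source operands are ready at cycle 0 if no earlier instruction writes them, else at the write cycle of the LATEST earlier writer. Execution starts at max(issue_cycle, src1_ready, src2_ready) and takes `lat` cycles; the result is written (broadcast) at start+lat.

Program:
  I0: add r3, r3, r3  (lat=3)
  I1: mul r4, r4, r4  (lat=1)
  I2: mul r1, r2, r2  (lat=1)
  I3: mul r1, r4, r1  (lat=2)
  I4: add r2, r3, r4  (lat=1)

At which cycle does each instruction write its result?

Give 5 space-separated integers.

I0 add r3: issue@1 deps=(None,None) exec_start@1 write@4
I1 mul r4: issue@2 deps=(None,None) exec_start@2 write@3
I2 mul r1: issue@3 deps=(None,None) exec_start@3 write@4
I3 mul r1: issue@4 deps=(1,2) exec_start@4 write@6
I4 add r2: issue@5 deps=(0,1) exec_start@5 write@6

Answer: 4 3 4 6 6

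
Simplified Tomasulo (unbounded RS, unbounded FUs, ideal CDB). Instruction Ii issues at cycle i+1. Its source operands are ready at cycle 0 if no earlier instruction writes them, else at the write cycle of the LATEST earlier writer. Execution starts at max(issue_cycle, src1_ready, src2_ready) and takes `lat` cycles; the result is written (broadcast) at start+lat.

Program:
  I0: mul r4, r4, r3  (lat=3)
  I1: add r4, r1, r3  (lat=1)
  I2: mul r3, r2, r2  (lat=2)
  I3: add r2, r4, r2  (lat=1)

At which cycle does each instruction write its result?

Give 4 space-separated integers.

I0 mul r4: issue@1 deps=(None,None) exec_start@1 write@4
I1 add r4: issue@2 deps=(None,None) exec_start@2 write@3
I2 mul r3: issue@3 deps=(None,None) exec_start@3 write@5
I3 add r2: issue@4 deps=(1,None) exec_start@4 write@5

Answer: 4 3 5 5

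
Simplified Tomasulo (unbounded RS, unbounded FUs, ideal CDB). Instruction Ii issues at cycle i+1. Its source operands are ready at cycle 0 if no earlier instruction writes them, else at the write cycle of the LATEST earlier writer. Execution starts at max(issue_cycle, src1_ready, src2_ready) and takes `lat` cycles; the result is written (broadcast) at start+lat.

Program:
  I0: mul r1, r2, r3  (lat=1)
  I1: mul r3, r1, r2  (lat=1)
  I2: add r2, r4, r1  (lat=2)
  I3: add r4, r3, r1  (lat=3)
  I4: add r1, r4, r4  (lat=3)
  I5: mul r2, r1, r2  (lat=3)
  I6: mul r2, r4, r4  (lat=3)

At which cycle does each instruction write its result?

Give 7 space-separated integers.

Answer: 2 3 5 7 10 13 10

Derivation:
I0 mul r1: issue@1 deps=(None,None) exec_start@1 write@2
I1 mul r3: issue@2 deps=(0,None) exec_start@2 write@3
I2 add r2: issue@3 deps=(None,0) exec_start@3 write@5
I3 add r4: issue@4 deps=(1,0) exec_start@4 write@7
I4 add r1: issue@5 deps=(3,3) exec_start@7 write@10
I5 mul r2: issue@6 deps=(4,2) exec_start@10 write@13
I6 mul r2: issue@7 deps=(3,3) exec_start@7 write@10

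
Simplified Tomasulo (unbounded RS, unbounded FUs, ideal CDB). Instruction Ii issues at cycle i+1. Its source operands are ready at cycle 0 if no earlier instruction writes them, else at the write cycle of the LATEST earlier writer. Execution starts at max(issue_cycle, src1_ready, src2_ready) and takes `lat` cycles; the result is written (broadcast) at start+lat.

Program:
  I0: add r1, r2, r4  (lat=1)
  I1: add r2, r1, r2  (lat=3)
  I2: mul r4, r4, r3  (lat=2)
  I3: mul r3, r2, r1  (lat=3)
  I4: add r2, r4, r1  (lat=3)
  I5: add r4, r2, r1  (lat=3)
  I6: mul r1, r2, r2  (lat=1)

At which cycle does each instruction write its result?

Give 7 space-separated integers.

I0 add r1: issue@1 deps=(None,None) exec_start@1 write@2
I1 add r2: issue@2 deps=(0,None) exec_start@2 write@5
I2 mul r4: issue@3 deps=(None,None) exec_start@3 write@5
I3 mul r3: issue@4 deps=(1,0) exec_start@5 write@8
I4 add r2: issue@5 deps=(2,0) exec_start@5 write@8
I5 add r4: issue@6 deps=(4,0) exec_start@8 write@11
I6 mul r1: issue@7 deps=(4,4) exec_start@8 write@9

Answer: 2 5 5 8 8 11 9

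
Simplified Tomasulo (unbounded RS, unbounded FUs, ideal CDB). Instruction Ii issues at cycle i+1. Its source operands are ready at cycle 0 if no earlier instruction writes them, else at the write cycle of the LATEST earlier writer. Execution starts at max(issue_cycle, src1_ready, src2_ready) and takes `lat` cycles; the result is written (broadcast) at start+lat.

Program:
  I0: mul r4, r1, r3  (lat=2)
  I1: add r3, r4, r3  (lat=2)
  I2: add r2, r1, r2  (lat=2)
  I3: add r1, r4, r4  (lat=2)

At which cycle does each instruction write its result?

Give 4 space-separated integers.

Answer: 3 5 5 6

Derivation:
I0 mul r4: issue@1 deps=(None,None) exec_start@1 write@3
I1 add r3: issue@2 deps=(0,None) exec_start@3 write@5
I2 add r2: issue@3 deps=(None,None) exec_start@3 write@5
I3 add r1: issue@4 deps=(0,0) exec_start@4 write@6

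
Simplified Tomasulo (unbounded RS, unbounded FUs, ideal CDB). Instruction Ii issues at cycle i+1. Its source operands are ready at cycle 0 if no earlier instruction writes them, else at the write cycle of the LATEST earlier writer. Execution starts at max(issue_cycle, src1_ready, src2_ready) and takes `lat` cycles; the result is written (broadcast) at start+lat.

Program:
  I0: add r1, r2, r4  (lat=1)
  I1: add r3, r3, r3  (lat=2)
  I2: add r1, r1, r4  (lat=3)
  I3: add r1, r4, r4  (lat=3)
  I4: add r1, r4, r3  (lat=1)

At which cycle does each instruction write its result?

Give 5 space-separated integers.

Answer: 2 4 6 7 6

Derivation:
I0 add r1: issue@1 deps=(None,None) exec_start@1 write@2
I1 add r3: issue@2 deps=(None,None) exec_start@2 write@4
I2 add r1: issue@3 deps=(0,None) exec_start@3 write@6
I3 add r1: issue@4 deps=(None,None) exec_start@4 write@7
I4 add r1: issue@5 deps=(None,1) exec_start@5 write@6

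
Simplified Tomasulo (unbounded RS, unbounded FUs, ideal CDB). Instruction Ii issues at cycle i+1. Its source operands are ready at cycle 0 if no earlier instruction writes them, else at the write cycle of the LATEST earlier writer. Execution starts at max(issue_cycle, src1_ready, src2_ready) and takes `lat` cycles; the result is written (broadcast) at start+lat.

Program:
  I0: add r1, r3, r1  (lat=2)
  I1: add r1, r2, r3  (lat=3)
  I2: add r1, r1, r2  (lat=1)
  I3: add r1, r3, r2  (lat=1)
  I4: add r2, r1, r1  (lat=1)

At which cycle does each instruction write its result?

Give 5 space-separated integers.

I0 add r1: issue@1 deps=(None,None) exec_start@1 write@3
I1 add r1: issue@2 deps=(None,None) exec_start@2 write@5
I2 add r1: issue@3 deps=(1,None) exec_start@5 write@6
I3 add r1: issue@4 deps=(None,None) exec_start@4 write@5
I4 add r2: issue@5 deps=(3,3) exec_start@5 write@6

Answer: 3 5 6 5 6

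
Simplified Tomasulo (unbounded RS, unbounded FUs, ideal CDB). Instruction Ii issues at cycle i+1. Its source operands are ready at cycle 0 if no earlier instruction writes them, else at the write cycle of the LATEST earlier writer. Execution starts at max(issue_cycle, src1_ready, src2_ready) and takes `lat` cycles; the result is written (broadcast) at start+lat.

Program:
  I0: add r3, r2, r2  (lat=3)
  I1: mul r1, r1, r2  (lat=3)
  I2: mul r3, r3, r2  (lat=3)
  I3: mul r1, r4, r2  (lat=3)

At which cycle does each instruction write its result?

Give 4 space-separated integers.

I0 add r3: issue@1 deps=(None,None) exec_start@1 write@4
I1 mul r1: issue@2 deps=(None,None) exec_start@2 write@5
I2 mul r3: issue@3 deps=(0,None) exec_start@4 write@7
I3 mul r1: issue@4 deps=(None,None) exec_start@4 write@7

Answer: 4 5 7 7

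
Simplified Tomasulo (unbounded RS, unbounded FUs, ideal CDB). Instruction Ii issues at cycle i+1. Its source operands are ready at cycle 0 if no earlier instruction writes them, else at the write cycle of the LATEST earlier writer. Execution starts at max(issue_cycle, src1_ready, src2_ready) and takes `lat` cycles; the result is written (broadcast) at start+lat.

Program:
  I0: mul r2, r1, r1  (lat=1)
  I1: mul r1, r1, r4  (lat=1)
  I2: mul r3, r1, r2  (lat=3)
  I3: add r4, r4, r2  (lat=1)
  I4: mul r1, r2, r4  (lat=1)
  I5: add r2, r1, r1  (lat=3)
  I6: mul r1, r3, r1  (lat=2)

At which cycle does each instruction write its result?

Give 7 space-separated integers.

Answer: 2 3 6 5 6 9 9

Derivation:
I0 mul r2: issue@1 deps=(None,None) exec_start@1 write@2
I1 mul r1: issue@2 deps=(None,None) exec_start@2 write@3
I2 mul r3: issue@3 deps=(1,0) exec_start@3 write@6
I3 add r4: issue@4 deps=(None,0) exec_start@4 write@5
I4 mul r1: issue@5 deps=(0,3) exec_start@5 write@6
I5 add r2: issue@6 deps=(4,4) exec_start@6 write@9
I6 mul r1: issue@7 deps=(2,4) exec_start@7 write@9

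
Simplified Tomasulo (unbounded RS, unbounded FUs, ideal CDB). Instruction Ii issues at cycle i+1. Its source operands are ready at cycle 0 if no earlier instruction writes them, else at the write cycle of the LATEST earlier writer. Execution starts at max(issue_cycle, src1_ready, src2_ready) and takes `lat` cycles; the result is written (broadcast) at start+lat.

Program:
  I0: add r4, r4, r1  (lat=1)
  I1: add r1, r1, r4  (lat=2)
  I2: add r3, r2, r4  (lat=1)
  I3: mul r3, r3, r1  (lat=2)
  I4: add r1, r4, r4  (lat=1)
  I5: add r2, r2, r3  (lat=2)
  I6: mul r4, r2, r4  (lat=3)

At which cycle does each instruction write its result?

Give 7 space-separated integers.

I0 add r4: issue@1 deps=(None,None) exec_start@1 write@2
I1 add r1: issue@2 deps=(None,0) exec_start@2 write@4
I2 add r3: issue@3 deps=(None,0) exec_start@3 write@4
I3 mul r3: issue@4 deps=(2,1) exec_start@4 write@6
I4 add r1: issue@5 deps=(0,0) exec_start@5 write@6
I5 add r2: issue@6 deps=(None,3) exec_start@6 write@8
I6 mul r4: issue@7 deps=(5,0) exec_start@8 write@11

Answer: 2 4 4 6 6 8 11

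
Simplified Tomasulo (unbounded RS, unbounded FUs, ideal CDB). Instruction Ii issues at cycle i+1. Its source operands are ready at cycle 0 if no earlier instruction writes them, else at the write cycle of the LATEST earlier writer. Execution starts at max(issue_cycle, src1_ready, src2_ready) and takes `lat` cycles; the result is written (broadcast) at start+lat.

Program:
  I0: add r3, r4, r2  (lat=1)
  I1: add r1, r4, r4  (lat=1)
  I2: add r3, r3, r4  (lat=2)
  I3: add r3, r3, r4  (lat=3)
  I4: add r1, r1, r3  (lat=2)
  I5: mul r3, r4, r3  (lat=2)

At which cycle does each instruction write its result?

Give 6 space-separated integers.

Answer: 2 3 5 8 10 10

Derivation:
I0 add r3: issue@1 deps=(None,None) exec_start@1 write@2
I1 add r1: issue@2 deps=(None,None) exec_start@2 write@3
I2 add r3: issue@3 deps=(0,None) exec_start@3 write@5
I3 add r3: issue@4 deps=(2,None) exec_start@5 write@8
I4 add r1: issue@5 deps=(1,3) exec_start@8 write@10
I5 mul r3: issue@6 deps=(None,3) exec_start@8 write@10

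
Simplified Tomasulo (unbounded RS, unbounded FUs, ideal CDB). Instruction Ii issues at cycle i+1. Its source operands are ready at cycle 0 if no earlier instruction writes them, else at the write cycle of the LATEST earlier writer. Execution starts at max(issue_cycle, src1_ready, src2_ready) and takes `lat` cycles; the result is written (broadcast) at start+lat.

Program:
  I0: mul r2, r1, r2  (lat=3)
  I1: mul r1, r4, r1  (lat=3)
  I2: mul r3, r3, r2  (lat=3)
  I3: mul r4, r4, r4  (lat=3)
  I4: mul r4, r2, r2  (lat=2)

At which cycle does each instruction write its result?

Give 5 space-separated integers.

Answer: 4 5 7 7 7

Derivation:
I0 mul r2: issue@1 deps=(None,None) exec_start@1 write@4
I1 mul r1: issue@2 deps=(None,None) exec_start@2 write@5
I2 mul r3: issue@3 deps=(None,0) exec_start@4 write@7
I3 mul r4: issue@4 deps=(None,None) exec_start@4 write@7
I4 mul r4: issue@5 deps=(0,0) exec_start@5 write@7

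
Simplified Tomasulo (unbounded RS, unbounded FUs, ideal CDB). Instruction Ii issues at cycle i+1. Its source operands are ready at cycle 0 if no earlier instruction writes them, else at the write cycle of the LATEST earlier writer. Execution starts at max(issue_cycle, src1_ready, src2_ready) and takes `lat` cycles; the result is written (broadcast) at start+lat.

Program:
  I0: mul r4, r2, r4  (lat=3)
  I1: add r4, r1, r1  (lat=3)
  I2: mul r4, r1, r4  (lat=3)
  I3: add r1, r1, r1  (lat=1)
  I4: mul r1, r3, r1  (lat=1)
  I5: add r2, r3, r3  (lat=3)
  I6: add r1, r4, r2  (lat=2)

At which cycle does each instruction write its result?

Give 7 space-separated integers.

Answer: 4 5 8 5 6 9 11

Derivation:
I0 mul r4: issue@1 deps=(None,None) exec_start@1 write@4
I1 add r4: issue@2 deps=(None,None) exec_start@2 write@5
I2 mul r4: issue@3 deps=(None,1) exec_start@5 write@8
I3 add r1: issue@4 deps=(None,None) exec_start@4 write@5
I4 mul r1: issue@5 deps=(None,3) exec_start@5 write@6
I5 add r2: issue@6 deps=(None,None) exec_start@6 write@9
I6 add r1: issue@7 deps=(2,5) exec_start@9 write@11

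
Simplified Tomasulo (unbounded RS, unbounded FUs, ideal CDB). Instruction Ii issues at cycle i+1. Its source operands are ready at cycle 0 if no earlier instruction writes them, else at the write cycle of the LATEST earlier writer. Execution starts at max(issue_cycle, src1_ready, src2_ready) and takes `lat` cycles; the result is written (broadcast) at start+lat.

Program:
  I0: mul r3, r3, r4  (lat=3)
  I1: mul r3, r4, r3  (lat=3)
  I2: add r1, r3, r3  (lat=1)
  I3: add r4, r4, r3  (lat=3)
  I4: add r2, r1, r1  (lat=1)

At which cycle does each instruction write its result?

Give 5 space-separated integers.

Answer: 4 7 8 10 9

Derivation:
I0 mul r3: issue@1 deps=(None,None) exec_start@1 write@4
I1 mul r3: issue@2 deps=(None,0) exec_start@4 write@7
I2 add r1: issue@3 deps=(1,1) exec_start@7 write@8
I3 add r4: issue@4 deps=(None,1) exec_start@7 write@10
I4 add r2: issue@5 deps=(2,2) exec_start@8 write@9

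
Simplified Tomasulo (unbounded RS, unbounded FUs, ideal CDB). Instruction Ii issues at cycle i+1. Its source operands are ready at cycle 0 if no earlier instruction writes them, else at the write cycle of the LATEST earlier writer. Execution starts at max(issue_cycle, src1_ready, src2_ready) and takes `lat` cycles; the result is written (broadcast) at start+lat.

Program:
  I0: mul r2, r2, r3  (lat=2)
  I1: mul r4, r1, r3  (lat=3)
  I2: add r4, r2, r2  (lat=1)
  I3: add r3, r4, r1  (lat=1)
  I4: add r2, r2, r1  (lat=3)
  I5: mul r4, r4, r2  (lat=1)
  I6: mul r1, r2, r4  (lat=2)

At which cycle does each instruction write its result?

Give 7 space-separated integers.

Answer: 3 5 4 5 8 9 11

Derivation:
I0 mul r2: issue@1 deps=(None,None) exec_start@1 write@3
I1 mul r4: issue@2 deps=(None,None) exec_start@2 write@5
I2 add r4: issue@3 deps=(0,0) exec_start@3 write@4
I3 add r3: issue@4 deps=(2,None) exec_start@4 write@5
I4 add r2: issue@5 deps=(0,None) exec_start@5 write@8
I5 mul r4: issue@6 deps=(2,4) exec_start@8 write@9
I6 mul r1: issue@7 deps=(4,5) exec_start@9 write@11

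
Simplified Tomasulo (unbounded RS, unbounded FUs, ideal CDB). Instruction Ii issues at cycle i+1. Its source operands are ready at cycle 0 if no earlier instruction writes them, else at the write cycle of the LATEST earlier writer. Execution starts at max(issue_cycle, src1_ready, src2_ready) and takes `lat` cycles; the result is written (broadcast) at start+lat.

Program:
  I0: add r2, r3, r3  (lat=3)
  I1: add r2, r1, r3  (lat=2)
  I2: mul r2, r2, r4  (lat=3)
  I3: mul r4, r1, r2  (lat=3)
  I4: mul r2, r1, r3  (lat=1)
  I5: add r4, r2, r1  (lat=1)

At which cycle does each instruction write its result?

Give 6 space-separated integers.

Answer: 4 4 7 10 6 7

Derivation:
I0 add r2: issue@1 deps=(None,None) exec_start@1 write@4
I1 add r2: issue@2 deps=(None,None) exec_start@2 write@4
I2 mul r2: issue@3 deps=(1,None) exec_start@4 write@7
I3 mul r4: issue@4 deps=(None,2) exec_start@7 write@10
I4 mul r2: issue@5 deps=(None,None) exec_start@5 write@6
I5 add r4: issue@6 deps=(4,None) exec_start@6 write@7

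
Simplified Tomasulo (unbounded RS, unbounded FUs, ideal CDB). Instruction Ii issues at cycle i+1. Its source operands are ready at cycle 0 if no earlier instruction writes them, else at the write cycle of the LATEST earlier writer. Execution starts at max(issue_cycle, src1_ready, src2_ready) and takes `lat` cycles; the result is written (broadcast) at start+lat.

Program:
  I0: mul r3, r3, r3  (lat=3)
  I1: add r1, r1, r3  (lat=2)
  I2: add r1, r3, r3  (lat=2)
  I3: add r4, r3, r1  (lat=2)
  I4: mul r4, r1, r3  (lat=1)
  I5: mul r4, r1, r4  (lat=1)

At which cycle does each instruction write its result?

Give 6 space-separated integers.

Answer: 4 6 6 8 7 8

Derivation:
I0 mul r3: issue@1 deps=(None,None) exec_start@1 write@4
I1 add r1: issue@2 deps=(None,0) exec_start@4 write@6
I2 add r1: issue@3 deps=(0,0) exec_start@4 write@6
I3 add r4: issue@4 deps=(0,2) exec_start@6 write@8
I4 mul r4: issue@5 deps=(2,0) exec_start@6 write@7
I5 mul r4: issue@6 deps=(2,4) exec_start@7 write@8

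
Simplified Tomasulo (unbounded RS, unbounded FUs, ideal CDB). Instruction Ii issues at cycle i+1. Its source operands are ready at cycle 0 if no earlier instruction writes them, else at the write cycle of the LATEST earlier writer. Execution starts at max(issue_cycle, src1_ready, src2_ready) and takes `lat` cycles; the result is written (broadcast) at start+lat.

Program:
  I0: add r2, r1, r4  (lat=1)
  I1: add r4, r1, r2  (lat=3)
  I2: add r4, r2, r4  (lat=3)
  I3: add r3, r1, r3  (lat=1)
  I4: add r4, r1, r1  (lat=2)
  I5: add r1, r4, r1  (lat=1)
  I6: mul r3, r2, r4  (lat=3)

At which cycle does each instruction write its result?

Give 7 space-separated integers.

Answer: 2 5 8 5 7 8 10

Derivation:
I0 add r2: issue@1 deps=(None,None) exec_start@1 write@2
I1 add r4: issue@2 deps=(None,0) exec_start@2 write@5
I2 add r4: issue@3 deps=(0,1) exec_start@5 write@8
I3 add r3: issue@4 deps=(None,None) exec_start@4 write@5
I4 add r4: issue@5 deps=(None,None) exec_start@5 write@7
I5 add r1: issue@6 deps=(4,None) exec_start@7 write@8
I6 mul r3: issue@7 deps=(0,4) exec_start@7 write@10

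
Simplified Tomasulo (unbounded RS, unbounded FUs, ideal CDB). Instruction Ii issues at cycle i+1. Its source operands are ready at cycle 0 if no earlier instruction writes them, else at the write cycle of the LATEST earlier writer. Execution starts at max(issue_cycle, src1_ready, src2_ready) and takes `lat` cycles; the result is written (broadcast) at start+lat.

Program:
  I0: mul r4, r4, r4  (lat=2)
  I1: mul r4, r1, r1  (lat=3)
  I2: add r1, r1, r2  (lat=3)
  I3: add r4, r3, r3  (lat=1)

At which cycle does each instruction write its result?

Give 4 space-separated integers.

I0 mul r4: issue@1 deps=(None,None) exec_start@1 write@3
I1 mul r4: issue@2 deps=(None,None) exec_start@2 write@5
I2 add r1: issue@3 deps=(None,None) exec_start@3 write@6
I3 add r4: issue@4 deps=(None,None) exec_start@4 write@5

Answer: 3 5 6 5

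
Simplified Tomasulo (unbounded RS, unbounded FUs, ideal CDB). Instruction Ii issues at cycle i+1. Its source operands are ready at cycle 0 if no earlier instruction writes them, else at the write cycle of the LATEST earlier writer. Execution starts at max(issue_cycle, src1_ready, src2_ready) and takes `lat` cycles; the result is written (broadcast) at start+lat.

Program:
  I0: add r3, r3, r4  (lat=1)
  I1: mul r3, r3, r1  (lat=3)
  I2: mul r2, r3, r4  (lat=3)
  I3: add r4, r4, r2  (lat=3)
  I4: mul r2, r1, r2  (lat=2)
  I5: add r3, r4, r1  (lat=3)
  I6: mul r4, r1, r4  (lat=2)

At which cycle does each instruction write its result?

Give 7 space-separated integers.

I0 add r3: issue@1 deps=(None,None) exec_start@1 write@2
I1 mul r3: issue@2 deps=(0,None) exec_start@2 write@5
I2 mul r2: issue@3 deps=(1,None) exec_start@5 write@8
I3 add r4: issue@4 deps=(None,2) exec_start@8 write@11
I4 mul r2: issue@5 deps=(None,2) exec_start@8 write@10
I5 add r3: issue@6 deps=(3,None) exec_start@11 write@14
I6 mul r4: issue@7 deps=(None,3) exec_start@11 write@13

Answer: 2 5 8 11 10 14 13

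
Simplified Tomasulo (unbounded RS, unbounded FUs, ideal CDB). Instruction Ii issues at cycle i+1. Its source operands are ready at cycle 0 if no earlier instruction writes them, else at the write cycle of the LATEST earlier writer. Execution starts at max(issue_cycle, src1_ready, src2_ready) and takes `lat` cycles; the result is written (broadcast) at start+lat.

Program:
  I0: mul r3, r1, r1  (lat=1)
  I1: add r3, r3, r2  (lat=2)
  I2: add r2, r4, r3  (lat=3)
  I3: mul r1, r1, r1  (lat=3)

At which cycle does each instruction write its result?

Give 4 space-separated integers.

I0 mul r3: issue@1 deps=(None,None) exec_start@1 write@2
I1 add r3: issue@2 deps=(0,None) exec_start@2 write@4
I2 add r2: issue@3 deps=(None,1) exec_start@4 write@7
I3 mul r1: issue@4 deps=(None,None) exec_start@4 write@7

Answer: 2 4 7 7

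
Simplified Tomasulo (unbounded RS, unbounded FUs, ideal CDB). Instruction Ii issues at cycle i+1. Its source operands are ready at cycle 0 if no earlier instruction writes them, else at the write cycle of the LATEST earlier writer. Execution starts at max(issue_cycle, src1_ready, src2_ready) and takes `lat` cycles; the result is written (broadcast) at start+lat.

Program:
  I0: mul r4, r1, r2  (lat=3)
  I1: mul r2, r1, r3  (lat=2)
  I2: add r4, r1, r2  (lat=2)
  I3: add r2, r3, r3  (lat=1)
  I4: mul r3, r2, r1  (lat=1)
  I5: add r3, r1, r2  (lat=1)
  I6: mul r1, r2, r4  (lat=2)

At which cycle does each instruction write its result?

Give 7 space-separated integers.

I0 mul r4: issue@1 deps=(None,None) exec_start@1 write@4
I1 mul r2: issue@2 deps=(None,None) exec_start@2 write@4
I2 add r4: issue@3 deps=(None,1) exec_start@4 write@6
I3 add r2: issue@4 deps=(None,None) exec_start@4 write@5
I4 mul r3: issue@5 deps=(3,None) exec_start@5 write@6
I5 add r3: issue@6 deps=(None,3) exec_start@6 write@7
I6 mul r1: issue@7 deps=(3,2) exec_start@7 write@9

Answer: 4 4 6 5 6 7 9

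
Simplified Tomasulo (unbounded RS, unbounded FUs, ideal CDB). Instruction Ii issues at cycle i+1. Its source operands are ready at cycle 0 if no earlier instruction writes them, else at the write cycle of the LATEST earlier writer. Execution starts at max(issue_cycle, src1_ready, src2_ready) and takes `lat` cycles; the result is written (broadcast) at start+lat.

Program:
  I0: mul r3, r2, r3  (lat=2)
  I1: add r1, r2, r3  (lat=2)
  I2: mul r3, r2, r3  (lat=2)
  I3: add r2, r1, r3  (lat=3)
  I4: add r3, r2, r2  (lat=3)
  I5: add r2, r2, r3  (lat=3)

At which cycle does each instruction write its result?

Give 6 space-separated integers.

Answer: 3 5 5 8 11 14

Derivation:
I0 mul r3: issue@1 deps=(None,None) exec_start@1 write@3
I1 add r1: issue@2 deps=(None,0) exec_start@3 write@5
I2 mul r3: issue@3 deps=(None,0) exec_start@3 write@5
I3 add r2: issue@4 deps=(1,2) exec_start@5 write@8
I4 add r3: issue@5 deps=(3,3) exec_start@8 write@11
I5 add r2: issue@6 deps=(3,4) exec_start@11 write@14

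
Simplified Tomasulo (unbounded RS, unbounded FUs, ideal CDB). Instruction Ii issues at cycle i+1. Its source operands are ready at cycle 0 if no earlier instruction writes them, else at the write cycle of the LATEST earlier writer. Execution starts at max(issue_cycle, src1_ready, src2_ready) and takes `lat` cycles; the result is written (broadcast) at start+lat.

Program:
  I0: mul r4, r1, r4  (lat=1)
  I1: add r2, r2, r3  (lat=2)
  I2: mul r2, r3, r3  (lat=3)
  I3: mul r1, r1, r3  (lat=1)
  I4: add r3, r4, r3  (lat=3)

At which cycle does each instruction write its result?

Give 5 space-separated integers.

I0 mul r4: issue@1 deps=(None,None) exec_start@1 write@2
I1 add r2: issue@2 deps=(None,None) exec_start@2 write@4
I2 mul r2: issue@3 deps=(None,None) exec_start@3 write@6
I3 mul r1: issue@4 deps=(None,None) exec_start@4 write@5
I4 add r3: issue@5 deps=(0,None) exec_start@5 write@8

Answer: 2 4 6 5 8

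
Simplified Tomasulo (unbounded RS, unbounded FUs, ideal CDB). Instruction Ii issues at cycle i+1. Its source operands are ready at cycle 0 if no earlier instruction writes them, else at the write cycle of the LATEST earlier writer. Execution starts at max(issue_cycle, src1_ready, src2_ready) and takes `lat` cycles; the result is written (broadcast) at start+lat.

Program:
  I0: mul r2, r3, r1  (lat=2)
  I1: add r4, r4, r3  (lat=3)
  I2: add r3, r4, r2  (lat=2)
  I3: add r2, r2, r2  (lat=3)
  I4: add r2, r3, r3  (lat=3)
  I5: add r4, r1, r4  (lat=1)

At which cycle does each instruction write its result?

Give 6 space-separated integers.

I0 mul r2: issue@1 deps=(None,None) exec_start@1 write@3
I1 add r4: issue@2 deps=(None,None) exec_start@2 write@5
I2 add r3: issue@3 deps=(1,0) exec_start@5 write@7
I3 add r2: issue@4 deps=(0,0) exec_start@4 write@7
I4 add r2: issue@5 deps=(2,2) exec_start@7 write@10
I5 add r4: issue@6 deps=(None,1) exec_start@6 write@7

Answer: 3 5 7 7 10 7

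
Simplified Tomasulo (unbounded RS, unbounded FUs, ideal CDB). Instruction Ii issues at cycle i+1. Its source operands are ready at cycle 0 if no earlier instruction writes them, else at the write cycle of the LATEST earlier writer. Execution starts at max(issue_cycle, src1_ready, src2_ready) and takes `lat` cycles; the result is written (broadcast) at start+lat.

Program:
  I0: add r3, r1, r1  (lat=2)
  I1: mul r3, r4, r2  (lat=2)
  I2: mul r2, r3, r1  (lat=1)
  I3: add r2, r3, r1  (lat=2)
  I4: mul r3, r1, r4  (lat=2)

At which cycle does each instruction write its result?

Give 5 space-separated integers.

Answer: 3 4 5 6 7

Derivation:
I0 add r3: issue@1 deps=(None,None) exec_start@1 write@3
I1 mul r3: issue@2 deps=(None,None) exec_start@2 write@4
I2 mul r2: issue@3 deps=(1,None) exec_start@4 write@5
I3 add r2: issue@4 deps=(1,None) exec_start@4 write@6
I4 mul r3: issue@5 deps=(None,None) exec_start@5 write@7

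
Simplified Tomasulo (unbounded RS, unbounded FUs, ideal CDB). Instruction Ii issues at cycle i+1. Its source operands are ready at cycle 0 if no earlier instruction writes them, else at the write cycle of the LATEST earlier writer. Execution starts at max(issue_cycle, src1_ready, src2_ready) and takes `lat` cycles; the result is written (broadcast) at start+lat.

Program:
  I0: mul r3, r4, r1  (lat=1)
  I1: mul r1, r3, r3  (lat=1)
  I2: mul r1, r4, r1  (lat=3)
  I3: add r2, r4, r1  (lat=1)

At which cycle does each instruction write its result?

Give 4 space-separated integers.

I0 mul r3: issue@1 deps=(None,None) exec_start@1 write@2
I1 mul r1: issue@2 deps=(0,0) exec_start@2 write@3
I2 mul r1: issue@3 deps=(None,1) exec_start@3 write@6
I3 add r2: issue@4 deps=(None,2) exec_start@6 write@7

Answer: 2 3 6 7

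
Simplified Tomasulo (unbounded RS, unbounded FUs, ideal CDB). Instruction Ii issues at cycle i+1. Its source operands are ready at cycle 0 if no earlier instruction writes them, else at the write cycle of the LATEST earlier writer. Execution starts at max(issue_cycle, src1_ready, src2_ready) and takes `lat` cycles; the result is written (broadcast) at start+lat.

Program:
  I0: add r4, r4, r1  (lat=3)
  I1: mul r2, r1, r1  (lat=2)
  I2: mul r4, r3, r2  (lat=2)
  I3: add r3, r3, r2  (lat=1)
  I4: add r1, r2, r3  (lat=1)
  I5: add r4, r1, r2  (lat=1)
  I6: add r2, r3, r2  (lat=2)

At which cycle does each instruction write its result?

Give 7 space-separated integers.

Answer: 4 4 6 5 6 7 9

Derivation:
I0 add r4: issue@1 deps=(None,None) exec_start@1 write@4
I1 mul r2: issue@2 deps=(None,None) exec_start@2 write@4
I2 mul r4: issue@3 deps=(None,1) exec_start@4 write@6
I3 add r3: issue@4 deps=(None,1) exec_start@4 write@5
I4 add r1: issue@5 deps=(1,3) exec_start@5 write@6
I5 add r4: issue@6 deps=(4,1) exec_start@6 write@7
I6 add r2: issue@7 deps=(3,1) exec_start@7 write@9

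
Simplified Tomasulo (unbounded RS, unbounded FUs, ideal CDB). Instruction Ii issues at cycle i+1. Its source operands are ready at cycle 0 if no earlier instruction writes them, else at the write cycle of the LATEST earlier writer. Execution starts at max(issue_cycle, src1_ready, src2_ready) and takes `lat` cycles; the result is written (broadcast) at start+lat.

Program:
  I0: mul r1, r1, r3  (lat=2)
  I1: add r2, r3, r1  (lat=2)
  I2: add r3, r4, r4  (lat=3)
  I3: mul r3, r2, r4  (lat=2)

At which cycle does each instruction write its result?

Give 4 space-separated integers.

I0 mul r1: issue@1 deps=(None,None) exec_start@1 write@3
I1 add r2: issue@2 deps=(None,0) exec_start@3 write@5
I2 add r3: issue@3 deps=(None,None) exec_start@3 write@6
I3 mul r3: issue@4 deps=(1,None) exec_start@5 write@7

Answer: 3 5 6 7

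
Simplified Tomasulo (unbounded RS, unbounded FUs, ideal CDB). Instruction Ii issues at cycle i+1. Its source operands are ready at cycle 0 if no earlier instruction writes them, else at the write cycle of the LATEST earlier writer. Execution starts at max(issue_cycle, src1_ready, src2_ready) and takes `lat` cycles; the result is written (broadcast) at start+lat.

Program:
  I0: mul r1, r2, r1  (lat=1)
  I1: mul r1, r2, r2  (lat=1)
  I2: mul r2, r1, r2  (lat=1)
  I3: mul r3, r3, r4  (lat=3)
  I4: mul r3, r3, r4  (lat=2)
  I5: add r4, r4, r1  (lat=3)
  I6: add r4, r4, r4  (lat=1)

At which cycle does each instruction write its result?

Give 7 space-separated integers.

Answer: 2 3 4 7 9 9 10

Derivation:
I0 mul r1: issue@1 deps=(None,None) exec_start@1 write@2
I1 mul r1: issue@2 deps=(None,None) exec_start@2 write@3
I2 mul r2: issue@3 deps=(1,None) exec_start@3 write@4
I3 mul r3: issue@4 deps=(None,None) exec_start@4 write@7
I4 mul r3: issue@5 deps=(3,None) exec_start@7 write@9
I5 add r4: issue@6 deps=(None,1) exec_start@6 write@9
I6 add r4: issue@7 deps=(5,5) exec_start@9 write@10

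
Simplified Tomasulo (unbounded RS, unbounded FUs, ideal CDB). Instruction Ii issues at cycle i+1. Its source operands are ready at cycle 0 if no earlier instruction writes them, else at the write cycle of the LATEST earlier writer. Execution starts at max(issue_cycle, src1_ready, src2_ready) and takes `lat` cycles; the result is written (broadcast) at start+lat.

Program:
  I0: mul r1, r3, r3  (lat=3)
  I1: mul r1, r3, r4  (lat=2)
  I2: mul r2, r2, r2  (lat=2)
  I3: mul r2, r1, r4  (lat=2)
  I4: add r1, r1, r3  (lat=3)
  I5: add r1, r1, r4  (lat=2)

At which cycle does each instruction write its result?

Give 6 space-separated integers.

I0 mul r1: issue@1 deps=(None,None) exec_start@1 write@4
I1 mul r1: issue@2 deps=(None,None) exec_start@2 write@4
I2 mul r2: issue@3 deps=(None,None) exec_start@3 write@5
I3 mul r2: issue@4 deps=(1,None) exec_start@4 write@6
I4 add r1: issue@5 deps=(1,None) exec_start@5 write@8
I5 add r1: issue@6 deps=(4,None) exec_start@8 write@10

Answer: 4 4 5 6 8 10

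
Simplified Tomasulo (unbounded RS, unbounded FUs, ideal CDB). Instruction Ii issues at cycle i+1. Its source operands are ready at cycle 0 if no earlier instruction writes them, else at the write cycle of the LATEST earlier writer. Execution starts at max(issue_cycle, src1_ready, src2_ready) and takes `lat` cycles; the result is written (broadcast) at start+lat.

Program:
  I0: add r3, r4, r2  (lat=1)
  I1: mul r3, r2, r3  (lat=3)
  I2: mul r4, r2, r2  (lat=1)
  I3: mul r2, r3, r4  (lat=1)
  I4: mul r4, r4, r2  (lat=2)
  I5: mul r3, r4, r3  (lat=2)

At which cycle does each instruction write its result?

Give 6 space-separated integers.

Answer: 2 5 4 6 8 10

Derivation:
I0 add r3: issue@1 deps=(None,None) exec_start@1 write@2
I1 mul r3: issue@2 deps=(None,0) exec_start@2 write@5
I2 mul r4: issue@3 deps=(None,None) exec_start@3 write@4
I3 mul r2: issue@4 deps=(1,2) exec_start@5 write@6
I4 mul r4: issue@5 deps=(2,3) exec_start@6 write@8
I5 mul r3: issue@6 deps=(4,1) exec_start@8 write@10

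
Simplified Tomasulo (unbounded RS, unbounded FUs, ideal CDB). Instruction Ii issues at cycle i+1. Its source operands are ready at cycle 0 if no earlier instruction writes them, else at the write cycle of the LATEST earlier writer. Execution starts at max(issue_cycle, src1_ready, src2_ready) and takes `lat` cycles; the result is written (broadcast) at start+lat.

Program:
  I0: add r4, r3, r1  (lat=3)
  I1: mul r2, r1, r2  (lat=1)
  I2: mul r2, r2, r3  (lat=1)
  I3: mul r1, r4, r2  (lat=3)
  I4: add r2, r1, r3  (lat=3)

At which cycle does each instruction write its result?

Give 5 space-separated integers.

I0 add r4: issue@1 deps=(None,None) exec_start@1 write@4
I1 mul r2: issue@2 deps=(None,None) exec_start@2 write@3
I2 mul r2: issue@3 deps=(1,None) exec_start@3 write@4
I3 mul r1: issue@4 deps=(0,2) exec_start@4 write@7
I4 add r2: issue@5 deps=(3,None) exec_start@7 write@10

Answer: 4 3 4 7 10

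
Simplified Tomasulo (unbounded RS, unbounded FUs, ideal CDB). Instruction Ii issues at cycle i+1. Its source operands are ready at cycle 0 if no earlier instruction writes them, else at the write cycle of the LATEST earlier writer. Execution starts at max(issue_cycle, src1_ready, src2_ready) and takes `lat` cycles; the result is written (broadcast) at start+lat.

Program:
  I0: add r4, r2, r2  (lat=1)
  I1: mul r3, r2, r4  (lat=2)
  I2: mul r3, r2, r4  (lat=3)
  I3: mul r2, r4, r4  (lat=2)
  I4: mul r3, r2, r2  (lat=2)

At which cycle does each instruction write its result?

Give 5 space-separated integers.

Answer: 2 4 6 6 8

Derivation:
I0 add r4: issue@1 deps=(None,None) exec_start@1 write@2
I1 mul r3: issue@2 deps=(None,0) exec_start@2 write@4
I2 mul r3: issue@3 deps=(None,0) exec_start@3 write@6
I3 mul r2: issue@4 deps=(0,0) exec_start@4 write@6
I4 mul r3: issue@5 deps=(3,3) exec_start@6 write@8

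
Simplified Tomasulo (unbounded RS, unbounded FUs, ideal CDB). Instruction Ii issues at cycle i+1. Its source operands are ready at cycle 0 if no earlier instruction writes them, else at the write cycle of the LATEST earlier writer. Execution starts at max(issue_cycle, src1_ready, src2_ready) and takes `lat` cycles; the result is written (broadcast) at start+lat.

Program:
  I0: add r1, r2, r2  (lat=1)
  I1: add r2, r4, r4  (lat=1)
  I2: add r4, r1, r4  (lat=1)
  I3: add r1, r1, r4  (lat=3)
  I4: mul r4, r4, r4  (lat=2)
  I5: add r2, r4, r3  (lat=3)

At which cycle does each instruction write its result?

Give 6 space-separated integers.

I0 add r1: issue@1 deps=(None,None) exec_start@1 write@2
I1 add r2: issue@2 deps=(None,None) exec_start@2 write@3
I2 add r4: issue@3 deps=(0,None) exec_start@3 write@4
I3 add r1: issue@4 deps=(0,2) exec_start@4 write@7
I4 mul r4: issue@5 deps=(2,2) exec_start@5 write@7
I5 add r2: issue@6 deps=(4,None) exec_start@7 write@10

Answer: 2 3 4 7 7 10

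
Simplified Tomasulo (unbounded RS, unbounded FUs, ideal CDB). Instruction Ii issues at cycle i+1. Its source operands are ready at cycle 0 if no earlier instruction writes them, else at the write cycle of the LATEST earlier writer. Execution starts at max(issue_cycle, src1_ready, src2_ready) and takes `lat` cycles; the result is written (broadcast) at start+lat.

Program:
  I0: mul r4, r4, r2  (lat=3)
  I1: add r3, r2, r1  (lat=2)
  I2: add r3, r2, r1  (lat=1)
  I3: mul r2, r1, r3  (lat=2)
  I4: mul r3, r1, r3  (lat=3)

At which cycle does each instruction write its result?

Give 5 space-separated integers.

Answer: 4 4 4 6 8

Derivation:
I0 mul r4: issue@1 deps=(None,None) exec_start@1 write@4
I1 add r3: issue@2 deps=(None,None) exec_start@2 write@4
I2 add r3: issue@3 deps=(None,None) exec_start@3 write@4
I3 mul r2: issue@4 deps=(None,2) exec_start@4 write@6
I4 mul r3: issue@5 deps=(None,2) exec_start@5 write@8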